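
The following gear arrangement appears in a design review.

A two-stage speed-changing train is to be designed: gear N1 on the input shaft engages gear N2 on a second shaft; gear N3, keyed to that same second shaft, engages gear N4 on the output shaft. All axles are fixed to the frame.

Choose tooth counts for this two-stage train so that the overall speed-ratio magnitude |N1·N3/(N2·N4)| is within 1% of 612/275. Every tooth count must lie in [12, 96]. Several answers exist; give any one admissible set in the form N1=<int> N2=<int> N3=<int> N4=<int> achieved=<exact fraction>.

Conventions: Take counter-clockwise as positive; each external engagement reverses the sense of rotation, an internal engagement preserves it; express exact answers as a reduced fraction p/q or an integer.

design class (target 612/275): fixed-axis compound train
target = 612/275 in lowest terms: an exact hit needs N1·N3 = k·612 and N2·N4 = k·275 for one integer k, every count in [12, 96]; additionally prefer no 1:1 stage (N1 ≠ N2, N3 ≠ N4)
k = 1: no 1:1-free in-range split of k·612 and k·275 into factor pairs; take k = 2
k = 2: N1·N3 = 1224 = 17·72, N2·N4 = 550 = 22·25
achieved = 17·72/(22·25) = 612/275; |achieved − target| = 0 ≤ 153/6875 ✓

N1=17 N2=22 N3=72 N4=25 achieved=612/275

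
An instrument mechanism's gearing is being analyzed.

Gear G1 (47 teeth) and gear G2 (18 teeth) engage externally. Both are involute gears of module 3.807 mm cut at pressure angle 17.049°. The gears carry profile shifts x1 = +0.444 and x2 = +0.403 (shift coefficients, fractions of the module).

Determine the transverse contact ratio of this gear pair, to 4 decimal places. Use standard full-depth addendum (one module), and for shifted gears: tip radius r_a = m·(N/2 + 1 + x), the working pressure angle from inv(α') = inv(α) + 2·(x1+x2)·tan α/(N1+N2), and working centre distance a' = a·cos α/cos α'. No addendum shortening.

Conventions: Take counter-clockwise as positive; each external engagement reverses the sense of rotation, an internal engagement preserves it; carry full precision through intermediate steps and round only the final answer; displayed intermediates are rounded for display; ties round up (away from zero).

1.6034

topology: single-mesh involute geometry — m = 3.807, 47T/18T pair
base radii: r_b1 = 85.532926, r_b2 = 32.757291
tip radii: r_a1 = 94.961808, r_a2 = 39.604221
inv(α') = inv(17.049°) + 2·(+0.444+0.403)·tan α/(47+18) = 0.01709708  ⇒  α' = 20.90315°
a' = a·cos α / cos α' = 123.7275·cos 17.049°/cos 20.90315° = 126.623995
action lengths: √(r_a1²−r_b1²) = 41.253649, √(r_a2²−r_b2²) = 22.258801
base pitch p_b = π·m·cos α = 11.434452
CR = (41.253649 + 22.258801 − 126.623995·sin 20.90315°)/11.434452 = 1.603431
contact ratio ≈ 1.6034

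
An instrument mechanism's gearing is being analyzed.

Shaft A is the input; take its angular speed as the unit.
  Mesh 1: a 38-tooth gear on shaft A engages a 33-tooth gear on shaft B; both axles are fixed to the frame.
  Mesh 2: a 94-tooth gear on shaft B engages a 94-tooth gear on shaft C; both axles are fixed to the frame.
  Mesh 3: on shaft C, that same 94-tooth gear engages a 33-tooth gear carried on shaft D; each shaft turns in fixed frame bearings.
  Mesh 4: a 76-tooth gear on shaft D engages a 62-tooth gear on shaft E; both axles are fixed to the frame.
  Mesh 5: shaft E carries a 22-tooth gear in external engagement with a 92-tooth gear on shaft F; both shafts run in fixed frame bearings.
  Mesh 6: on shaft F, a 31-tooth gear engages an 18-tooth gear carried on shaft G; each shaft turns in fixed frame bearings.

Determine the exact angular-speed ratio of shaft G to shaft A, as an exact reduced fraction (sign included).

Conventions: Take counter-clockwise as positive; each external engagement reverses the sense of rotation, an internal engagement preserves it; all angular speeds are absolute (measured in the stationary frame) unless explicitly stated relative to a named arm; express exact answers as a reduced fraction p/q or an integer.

33934/20493

class = fixed-axis compound train [6 meshes; 6 ratios multiply, 6 sense flips]
mesh 1 [38T→33T]: running ratio 38/33, sense −
mesh 2 [94T→94T]: running ratio 38/33, sense +
mesh 3 [94T→33T]: running ratio 3572/1089, sense −
mesh 4 [76T→62T]: running ratio 135736/33759, sense +
mesh 5 [22T→92T]: running ratio 67868/70587, sense −
mesh 6 [31T→18T]: running ratio 33934/20493, sense +
ω_out/ω_in = 33934/20493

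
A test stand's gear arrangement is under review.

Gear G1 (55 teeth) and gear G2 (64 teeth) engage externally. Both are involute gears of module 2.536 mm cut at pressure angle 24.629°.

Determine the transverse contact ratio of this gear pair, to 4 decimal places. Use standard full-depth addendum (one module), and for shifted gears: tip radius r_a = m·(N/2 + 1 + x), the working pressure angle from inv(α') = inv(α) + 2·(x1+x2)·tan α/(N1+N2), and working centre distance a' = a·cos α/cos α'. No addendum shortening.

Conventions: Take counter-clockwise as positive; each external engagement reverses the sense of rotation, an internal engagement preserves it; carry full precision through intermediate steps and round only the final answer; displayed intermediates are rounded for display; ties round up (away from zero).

topology: single-mesh involute geometry — m = 2.536, 55T/64T pair
base radii: r_b1 = 63.395424, r_b2 = 73.769221
tip radii: r_a1 = 72.276000, r_a2 = 83.688000
no profile shift: α' = α, a' = a
action lengths: √(r_a1²−r_b1²) = 34.710811, √(r_a2²−r_b2²) = 39.519406
base pitch p_b = π·m·cos α = 7.242276
CR = (34.710811 + 39.519406 − 150.892000·sin 24.62900°)/7.242276 = 1.566820
contact ratio ≈ 1.5668

1.5668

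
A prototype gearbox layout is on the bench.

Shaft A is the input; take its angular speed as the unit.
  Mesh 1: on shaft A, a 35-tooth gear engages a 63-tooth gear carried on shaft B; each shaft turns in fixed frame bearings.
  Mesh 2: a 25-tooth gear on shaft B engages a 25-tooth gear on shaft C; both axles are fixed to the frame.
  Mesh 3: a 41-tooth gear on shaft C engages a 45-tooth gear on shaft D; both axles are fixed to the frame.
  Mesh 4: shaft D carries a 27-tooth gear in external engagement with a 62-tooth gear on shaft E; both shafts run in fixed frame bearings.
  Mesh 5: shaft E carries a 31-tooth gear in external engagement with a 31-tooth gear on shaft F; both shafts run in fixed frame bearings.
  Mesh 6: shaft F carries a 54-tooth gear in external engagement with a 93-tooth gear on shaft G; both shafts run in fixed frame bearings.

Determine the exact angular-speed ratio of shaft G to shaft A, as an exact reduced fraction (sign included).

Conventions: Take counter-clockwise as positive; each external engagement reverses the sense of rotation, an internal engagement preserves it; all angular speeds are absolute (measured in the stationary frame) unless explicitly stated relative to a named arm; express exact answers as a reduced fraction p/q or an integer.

class = fixed-axis compound train [6 meshes; 6 ratios multiply, 6 sense flips]
mesh 1 [35T→63T]: running ratio 5/9, sense −
mesh 2 [25T→25T]: running ratio 5/9, sense +
mesh 3 [41T→45T]: running ratio 41/81, sense −
mesh 4 [27T→62T]: running ratio 41/186, sense +
mesh 5 [31T→31T]: running ratio 41/186, sense −
mesh 6 [54T→93T]: running ratio 123/961, sense +
ω_out/ω_in = 123/961

123/961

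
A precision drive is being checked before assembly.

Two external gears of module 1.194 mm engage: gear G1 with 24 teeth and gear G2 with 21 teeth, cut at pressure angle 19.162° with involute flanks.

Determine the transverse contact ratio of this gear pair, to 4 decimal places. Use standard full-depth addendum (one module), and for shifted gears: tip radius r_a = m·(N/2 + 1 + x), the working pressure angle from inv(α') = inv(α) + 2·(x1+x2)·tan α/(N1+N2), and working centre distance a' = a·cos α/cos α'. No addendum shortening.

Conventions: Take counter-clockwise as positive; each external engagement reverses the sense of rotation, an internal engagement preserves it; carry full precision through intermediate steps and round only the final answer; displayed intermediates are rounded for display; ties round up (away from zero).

recognized (one external pair, fixed centres): single-mesh tooth geometry, m = 1.194, N1 = 24, N2 = 21
base radii: r_b1 = 13.534147, r_b2 = 11.842378
tip radii: r_a1 = 15.522000, r_a2 = 13.731000
no profile shift: α' = α, a' = a
action lengths: √(r_a1²−r_b1²) = 7.599958, √(r_a2²−r_b2²) = 6.949707
base pitch p_b = π·m·cos α = 3.543231
CR = (7.599958 + 6.949707 − 26.865000·sin 19.16200°)/3.543231 = 1.617589
contact ratio ≈ 1.6176

1.6176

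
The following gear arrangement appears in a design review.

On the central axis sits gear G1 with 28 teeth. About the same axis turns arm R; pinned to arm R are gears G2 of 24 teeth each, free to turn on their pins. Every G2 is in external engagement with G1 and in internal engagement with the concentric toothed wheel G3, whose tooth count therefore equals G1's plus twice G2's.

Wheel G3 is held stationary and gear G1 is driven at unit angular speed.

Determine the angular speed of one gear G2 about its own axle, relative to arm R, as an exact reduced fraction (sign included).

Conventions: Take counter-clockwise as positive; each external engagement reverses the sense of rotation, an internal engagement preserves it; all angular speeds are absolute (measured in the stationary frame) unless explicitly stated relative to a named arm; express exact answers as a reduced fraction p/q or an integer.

-133/156

planetary set (28T centre, 24T on arm, 76T internal) — Willis relation
ring teeth: 28 + 2·24 = 76
28(ω_sun−ω_arm) = −76(ω_ring−ω_arm),  ω_ring = 0, ω_sun = 1
28(1−ω_arm) = −76(0−ω_arm)  ⇒  104·ω_arm = 28  ⇒  ω_arm = 7/26
sun–planet mesh: 28·(1−7/26) = −24·(ω_p−ω_arm)  ⇒  ω_p−ω_arm = -133/156
exact speed ratio = -133/156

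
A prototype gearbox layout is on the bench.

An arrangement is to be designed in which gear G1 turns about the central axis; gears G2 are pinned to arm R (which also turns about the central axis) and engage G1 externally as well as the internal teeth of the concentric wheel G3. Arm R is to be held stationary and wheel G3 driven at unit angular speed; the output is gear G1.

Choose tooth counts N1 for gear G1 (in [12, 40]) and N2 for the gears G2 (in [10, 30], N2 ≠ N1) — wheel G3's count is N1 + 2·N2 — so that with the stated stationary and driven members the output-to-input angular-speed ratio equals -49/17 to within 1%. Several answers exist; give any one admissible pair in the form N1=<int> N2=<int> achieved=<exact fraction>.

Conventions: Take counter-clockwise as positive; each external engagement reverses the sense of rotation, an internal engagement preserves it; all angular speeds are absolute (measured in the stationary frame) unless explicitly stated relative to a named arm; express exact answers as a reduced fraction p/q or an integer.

N1=17 N2=16 achieved=-49/17

topology: planetary set — design target -49/17, arm = carrier (Willis)
Willis with ω_arm = 0: ω_sun/ω_ring = −N3/N1; set equal to -49/17  ⇒  N3/N1 = −(-49/17) = 49/17
N3 = N1 + 2·N2  ⇒  N2/N1 = (N3/N1 − 1)/2 = (49/17 − 1)/2 = 16/17
smallest multiple with N1 ≥ 12 and N2 ≥ 10: k = 1  ⇒  N1 = 1·17 = 17, N2 = 1·16 = 16 (N1 ≤ 40, N2 ≤ 30, N2 ≠ N1 ✓), N3 = 17 + 2·16 = 49
check: −N3/N1 with N1 = 17, N3 = 49 gives -49/17; |achieved − target| = 0 ≤ 49/1700 ✓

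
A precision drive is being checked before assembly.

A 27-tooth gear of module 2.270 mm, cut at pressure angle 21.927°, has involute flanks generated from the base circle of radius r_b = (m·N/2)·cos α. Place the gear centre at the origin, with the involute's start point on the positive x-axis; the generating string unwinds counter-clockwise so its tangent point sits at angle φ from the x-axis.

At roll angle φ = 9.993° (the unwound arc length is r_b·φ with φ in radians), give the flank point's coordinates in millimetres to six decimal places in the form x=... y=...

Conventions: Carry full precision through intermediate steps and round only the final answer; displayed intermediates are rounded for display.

single-mesh involute tooth geometry (27T wheel at module 2.270)
pitch radius r_p = m·N/2 = 2.270·27/2 = 30.645000
base radius r_b = r_p·cos α = 30.645000·cos 21.927° = 28.428152
roll angle φ = 9.993° = 0.17441075 rad
x = r_b·(cos φ + φ·sin φ) = 28.857249
y = r_b·(sin φ − φ·cos φ) = 0.050122

x=28.857249 y=0.050122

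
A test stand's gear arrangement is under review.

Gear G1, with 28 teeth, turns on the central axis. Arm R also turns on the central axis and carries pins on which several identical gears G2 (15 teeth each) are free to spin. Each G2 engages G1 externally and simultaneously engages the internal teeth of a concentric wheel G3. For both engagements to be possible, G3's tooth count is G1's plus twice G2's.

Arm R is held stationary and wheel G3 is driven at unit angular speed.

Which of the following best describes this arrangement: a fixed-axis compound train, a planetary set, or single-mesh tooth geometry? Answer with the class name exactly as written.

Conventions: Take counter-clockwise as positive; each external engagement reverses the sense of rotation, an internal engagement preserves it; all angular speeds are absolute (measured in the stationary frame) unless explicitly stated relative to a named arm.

planetary set

recognized (axles ride arm R): planetary set, 28/15/58 teeth
classification: planetary set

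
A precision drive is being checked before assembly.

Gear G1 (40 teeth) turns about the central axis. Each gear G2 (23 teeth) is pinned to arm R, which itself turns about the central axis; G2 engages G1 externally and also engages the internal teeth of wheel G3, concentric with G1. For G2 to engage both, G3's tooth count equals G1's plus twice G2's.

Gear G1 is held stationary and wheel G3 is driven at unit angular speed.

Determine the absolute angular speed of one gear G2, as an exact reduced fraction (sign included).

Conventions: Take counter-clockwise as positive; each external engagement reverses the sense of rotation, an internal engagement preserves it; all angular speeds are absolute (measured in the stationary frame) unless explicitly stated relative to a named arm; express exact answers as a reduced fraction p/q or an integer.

recognized (axles ride arm R): planetary set, 40/23/86 teeth
ring teeth: 40 + 2·23 = 86
40(ω_sun−ω_arm) = −86(ω_ring−ω_arm),  ω_sun = 0, ω_ring = 1
40(0−ω_arm) = −86(1−ω_arm)  ⇒  126·ω_arm = 86  ⇒  ω_arm = 43/63
sun–planet mesh: 40·(0−43/63) = −23·(ω_p−ω_arm)  ⇒  ω_p−ω_arm = 1720/1449
ω_p = 43/63 + 1720/1449 = 43/23
exact speed ratio = 43/23

43/23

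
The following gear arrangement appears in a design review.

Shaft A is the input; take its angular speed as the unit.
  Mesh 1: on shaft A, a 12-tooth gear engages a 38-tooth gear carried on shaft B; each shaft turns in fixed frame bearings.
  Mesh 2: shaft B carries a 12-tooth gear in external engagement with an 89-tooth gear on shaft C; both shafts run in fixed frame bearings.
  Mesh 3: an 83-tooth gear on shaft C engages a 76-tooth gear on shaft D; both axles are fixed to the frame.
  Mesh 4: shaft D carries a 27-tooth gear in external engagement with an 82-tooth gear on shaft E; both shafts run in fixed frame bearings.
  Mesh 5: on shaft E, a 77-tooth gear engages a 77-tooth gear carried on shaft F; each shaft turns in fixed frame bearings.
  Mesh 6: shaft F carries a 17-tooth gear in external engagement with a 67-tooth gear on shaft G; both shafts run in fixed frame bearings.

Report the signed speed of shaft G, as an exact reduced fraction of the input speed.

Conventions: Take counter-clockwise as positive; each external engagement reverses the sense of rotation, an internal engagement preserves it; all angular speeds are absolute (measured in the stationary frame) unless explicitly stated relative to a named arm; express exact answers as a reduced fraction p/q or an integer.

342873/88258363

6-mesh fixed-axis compound train (all bearings frame-fixed)
mesh 1 [12T→38T]: |ω|/ω_in = 1×12/38 = 6/19, sense flips to −
mesh 2 [12T→89T]: |ω|/ω_in = (6/19)×12/89 = 72/1691, sense flips to +
mesh 3 [83T→76T]: |ω|/ω_in = (72/1691)×83/76 = 1494/32129, sense flips to −
mesh 4 [27T→82T]: |ω|/ω_in = (1494/32129)×27/82 = 20169/1317289, sense flips to +
mesh 5 [77T→77T]: |ω|/ω_in = (20169/1317289)×77/77 = 20169/1317289, sense flips to −
mesh 6 [17T→67T]: |ω|/ω_in = (20169/1317289)×17/67 = 342873/88258363, sense flips to +
signed output speed (× input speed) = 342873/88258363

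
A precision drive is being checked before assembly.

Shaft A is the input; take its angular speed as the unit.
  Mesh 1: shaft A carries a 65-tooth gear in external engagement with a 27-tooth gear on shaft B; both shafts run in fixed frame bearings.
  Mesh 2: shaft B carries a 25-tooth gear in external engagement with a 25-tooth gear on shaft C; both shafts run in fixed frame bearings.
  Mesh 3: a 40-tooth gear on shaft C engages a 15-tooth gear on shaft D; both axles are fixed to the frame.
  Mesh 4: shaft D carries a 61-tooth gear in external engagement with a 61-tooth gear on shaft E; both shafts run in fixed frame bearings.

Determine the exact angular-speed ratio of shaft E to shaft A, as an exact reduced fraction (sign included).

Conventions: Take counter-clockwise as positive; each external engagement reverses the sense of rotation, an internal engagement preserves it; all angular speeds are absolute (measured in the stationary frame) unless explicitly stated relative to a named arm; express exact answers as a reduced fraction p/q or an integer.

520/81

class = fixed-axis compound train [4 meshes; 4 ratios multiply, 4 sense flips]
mesh 1 [65T→27T]: running ratio 65/27, sense −
mesh 2 [25T→25T]: running ratio 65/27, sense +
mesh 3 [40T→15T]: running ratio 520/81, sense −
mesh 4 [61T→61T]: running ratio 520/81, sense +
ω_out/ω_in = 520/81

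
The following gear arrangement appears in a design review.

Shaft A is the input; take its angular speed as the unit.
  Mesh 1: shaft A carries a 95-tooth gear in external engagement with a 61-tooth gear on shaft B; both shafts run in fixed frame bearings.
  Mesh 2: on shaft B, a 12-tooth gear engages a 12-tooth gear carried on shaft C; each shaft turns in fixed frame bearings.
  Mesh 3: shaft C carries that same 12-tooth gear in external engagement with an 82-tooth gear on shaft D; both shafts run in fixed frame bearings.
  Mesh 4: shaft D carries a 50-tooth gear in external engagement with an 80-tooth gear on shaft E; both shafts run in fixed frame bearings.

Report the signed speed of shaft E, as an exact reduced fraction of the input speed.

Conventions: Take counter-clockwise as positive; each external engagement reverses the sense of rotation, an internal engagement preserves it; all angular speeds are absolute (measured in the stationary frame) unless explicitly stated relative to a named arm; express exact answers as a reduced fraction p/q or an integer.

4-mesh fixed-axis compound train (all bearings frame-fixed)
mesh 1 [95T→61T]: |ω|/ω_in = 1×95/61 = 95/61, sense flips to −
mesh 2 [12T→12T]: |ω|/ω_in = (95/61)×12/12 = 95/61, sense flips to +
mesh 3 [12T→82T]: |ω|/ω_in = (95/61)×12/82 = 570/2501, sense flips to −
mesh 4 [50T→80T]: |ω|/ω_in = (570/2501)×50/80 = 1425/10004, sense flips to +
signed output speed (× input speed) = 1425/10004

1425/10004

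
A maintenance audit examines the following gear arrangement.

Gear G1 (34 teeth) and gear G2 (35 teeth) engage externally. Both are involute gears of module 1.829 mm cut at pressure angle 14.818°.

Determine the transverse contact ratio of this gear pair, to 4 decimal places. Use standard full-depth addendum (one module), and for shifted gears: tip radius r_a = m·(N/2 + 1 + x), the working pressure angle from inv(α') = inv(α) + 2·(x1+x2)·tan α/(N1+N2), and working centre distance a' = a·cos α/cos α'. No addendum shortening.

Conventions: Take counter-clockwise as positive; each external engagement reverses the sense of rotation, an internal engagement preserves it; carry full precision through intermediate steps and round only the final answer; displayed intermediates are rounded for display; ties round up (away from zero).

class = single-mesh tooth geometry [involute pair 34T × 35T, m = 1.829]
base radii: r_b1 = 30.058943, r_b2 = 30.943029
tip radii: r_a1 = 32.922000, r_a2 = 33.836500
no profile shift: α' = α, a' = a
action lengths: √(r_a1²−r_b1²) = 13.428255, √(r_a2²−r_b2²) = 13.690787
base pitch p_b = π·m·cos α = 5.554880
CR = (13.428255 + 13.690787 − 63.100500·sin 14.81800°)/5.554880 = 1.976843
contact ratio ≈ 1.9768

1.9768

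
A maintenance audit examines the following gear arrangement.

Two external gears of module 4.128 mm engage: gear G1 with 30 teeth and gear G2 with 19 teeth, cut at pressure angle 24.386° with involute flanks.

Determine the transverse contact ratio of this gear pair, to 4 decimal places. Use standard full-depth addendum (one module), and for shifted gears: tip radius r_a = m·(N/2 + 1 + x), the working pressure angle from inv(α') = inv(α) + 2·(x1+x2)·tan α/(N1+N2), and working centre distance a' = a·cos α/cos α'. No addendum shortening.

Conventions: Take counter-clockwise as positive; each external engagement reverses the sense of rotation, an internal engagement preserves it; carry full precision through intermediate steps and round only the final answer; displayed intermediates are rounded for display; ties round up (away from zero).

1.4542

class = single-mesh tooth geometry [involute pair 30T × 19T, m = 4.128]
base radii: r_b1 = 56.395781, r_b2 = 35.717328
tip radii: r_a1 = 66.048000, r_a2 = 43.344000
no profile shift: α' = α, a' = a
action lengths: √(r_a1²−r_b1²) = 34.378107, √(r_a2²−r_b2²) = 24.555546
base pitch p_b = π·m·cos α = 11.811505
CR = (34.378107 + 24.555546 − 101.136000·sin 24.38600°)/11.811505 = 1.454212
contact ratio ≈ 1.4542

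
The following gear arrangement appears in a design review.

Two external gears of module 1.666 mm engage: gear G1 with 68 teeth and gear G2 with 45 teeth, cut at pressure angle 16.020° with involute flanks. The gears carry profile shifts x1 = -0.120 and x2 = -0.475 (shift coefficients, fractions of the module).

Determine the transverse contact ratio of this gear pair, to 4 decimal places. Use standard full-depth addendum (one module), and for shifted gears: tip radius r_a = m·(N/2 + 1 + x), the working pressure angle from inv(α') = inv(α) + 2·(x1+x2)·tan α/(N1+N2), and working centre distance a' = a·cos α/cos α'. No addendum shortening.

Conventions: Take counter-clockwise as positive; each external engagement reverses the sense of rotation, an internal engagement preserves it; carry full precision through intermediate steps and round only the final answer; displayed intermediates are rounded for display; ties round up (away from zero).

topology: single-mesh involute geometry — m = 1.666, 68T/45T pair
base radii: r_b1 = 54.444254, r_b2 = 36.029286
tip radii: r_a1 = 58.110080, r_a2 = 38.359650
inv(α') = inv(16.020°) + 2·(-0.120-0.475)·tan α/(68+45) = 0.00449776  ⇒  α' = 13.53811°
a' = a·cos α / cos α' = 94.1290·cos 16.020°/cos 13.53811° = 93.059243
action lengths: √(r_a1²−r_b1²) = 20.312671, √(r_a2²−r_b2²) = 13.166370
base pitch p_b = π·m·cos α = 5.030637
CR = (20.312671 + 13.166370 − 93.059243·sin 13.53811°)/5.030637 = 2.324678
contact ratio ≈ 2.3247

2.3247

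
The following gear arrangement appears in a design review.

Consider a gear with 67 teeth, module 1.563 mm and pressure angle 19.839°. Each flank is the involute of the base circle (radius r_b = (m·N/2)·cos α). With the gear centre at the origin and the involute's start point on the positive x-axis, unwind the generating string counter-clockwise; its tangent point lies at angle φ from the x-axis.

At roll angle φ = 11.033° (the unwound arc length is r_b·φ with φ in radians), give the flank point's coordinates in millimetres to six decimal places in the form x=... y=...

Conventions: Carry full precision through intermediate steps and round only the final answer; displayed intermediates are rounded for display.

class = single-mesh tooth geometry [base-circle involute, m = 1.563, 67T]
pitch radius r_p = m·N/2 = 1.563·67/2 = 52.360500
base radius r_b = r_p·cos α = 52.360500·cos 19.839° = 49.252903
roll angle φ = 11.033° = 0.19256218 rad
x = r_b·(cos φ + φ·sin φ) = 50.157609
y = r_b·(sin φ − φ·cos φ) = 0.116792

x=50.157609 y=0.116792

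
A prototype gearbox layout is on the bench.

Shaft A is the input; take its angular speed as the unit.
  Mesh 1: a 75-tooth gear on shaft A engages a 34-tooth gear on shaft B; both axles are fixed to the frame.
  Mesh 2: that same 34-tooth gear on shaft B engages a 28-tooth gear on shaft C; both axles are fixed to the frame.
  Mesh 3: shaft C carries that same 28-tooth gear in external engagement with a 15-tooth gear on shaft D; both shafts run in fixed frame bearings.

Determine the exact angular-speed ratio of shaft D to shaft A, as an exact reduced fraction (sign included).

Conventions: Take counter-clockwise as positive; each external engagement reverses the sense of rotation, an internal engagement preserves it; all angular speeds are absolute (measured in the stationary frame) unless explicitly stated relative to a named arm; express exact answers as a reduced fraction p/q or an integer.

class = fixed-axis compound train [3 meshes; 3 ratios multiply, 3 sense flips]
mesh 1 [75T→34T]: running ratio 75/34, sense −
mesh 2 [34T→28T]: running ratio 75/28, sense +
mesh 3 [28T→15T]: running ratio 5, sense −
ω_out/ω_in = -5

-5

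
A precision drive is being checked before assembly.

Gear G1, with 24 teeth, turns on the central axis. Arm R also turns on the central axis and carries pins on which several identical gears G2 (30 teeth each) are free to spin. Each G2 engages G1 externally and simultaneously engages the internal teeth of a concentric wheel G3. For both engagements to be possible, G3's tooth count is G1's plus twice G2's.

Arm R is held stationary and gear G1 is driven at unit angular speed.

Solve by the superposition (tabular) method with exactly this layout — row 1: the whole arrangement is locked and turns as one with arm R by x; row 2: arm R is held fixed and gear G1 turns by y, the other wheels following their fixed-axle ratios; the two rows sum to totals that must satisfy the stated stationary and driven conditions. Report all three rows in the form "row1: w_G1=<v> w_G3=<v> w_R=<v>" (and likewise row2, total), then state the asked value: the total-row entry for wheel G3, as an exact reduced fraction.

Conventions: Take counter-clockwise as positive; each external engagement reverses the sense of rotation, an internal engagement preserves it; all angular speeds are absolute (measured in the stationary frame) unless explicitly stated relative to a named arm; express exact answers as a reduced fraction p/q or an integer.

row1: w_G1=0 w_G3=0 w_R=0
row2: w_G1=1 w_G3=-2/7 w_R=0
total: w_G1=1 w_G3=-2/7 w_R=0
asked value: -2/7

recognized (axles ride arm R): planetary set, 24/30/84 teeth
row 1 — lock + rotate with arm: ω_sun = ω_ring = ω_arm = x
row 2 — arm fixed, fixed-axis ratios: sun y, ring −(24/84)·y, arm 0
boundary: total ω_arm = x = 0 and total ω_sun = x + y = 1  ⇒  y = 1, x = 0
row 2 ring = −(24/84)·1 = -2/7
totals (row 1 + row 2): sun 0 + 1 = 1, ring 0 + (-2/7) = -2/7, arm 0 + 0 = 0
asked cell (total, ring) = -2/7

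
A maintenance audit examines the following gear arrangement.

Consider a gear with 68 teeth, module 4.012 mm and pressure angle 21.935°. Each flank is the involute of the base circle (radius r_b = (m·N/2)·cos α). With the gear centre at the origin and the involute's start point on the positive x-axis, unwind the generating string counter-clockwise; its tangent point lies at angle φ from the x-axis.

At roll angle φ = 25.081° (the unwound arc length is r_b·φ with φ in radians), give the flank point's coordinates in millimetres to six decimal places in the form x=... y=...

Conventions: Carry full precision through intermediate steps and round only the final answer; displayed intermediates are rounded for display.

x=138.081813 y=3.470603

class = single-mesh tooth geometry [base-circle involute, m = 4.012, 68T]
pitch radius r_p = m·N/2 = 4.012·68/2 = 136.408000
base radius r_b = r_p·cos α = 136.408000·cos 21.935° = 126.533184
roll angle φ = 25.081° = 0.43774603 rad
x = r_b·(cos φ + φ·sin φ) = 138.081813
y = r_b·(sin φ − φ·cos φ) = 3.470603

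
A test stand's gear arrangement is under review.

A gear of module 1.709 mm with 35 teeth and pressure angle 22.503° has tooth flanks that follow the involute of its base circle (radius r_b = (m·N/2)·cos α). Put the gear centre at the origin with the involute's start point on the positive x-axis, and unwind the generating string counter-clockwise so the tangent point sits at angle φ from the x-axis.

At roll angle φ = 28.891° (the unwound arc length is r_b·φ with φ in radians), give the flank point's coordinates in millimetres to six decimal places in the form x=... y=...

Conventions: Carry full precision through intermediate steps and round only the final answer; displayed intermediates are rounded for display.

recognized (one wheel, involute flank): single-mesh tooth geometry, m = 1.709, N = 35
pitch radius r_p = m·N/2 = 1.709·35/2 = 29.907500
base radius r_b = r_p·cos α = 29.907500·cos 22.503° = 27.630328
roll angle φ = 28.891° = 0.50424307 rad
x = r_b·(cos φ + φ·sin φ) = 30.922837
y = r_b·(sin φ − φ·cos φ) = 1.151070

x=30.922837 y=1.151070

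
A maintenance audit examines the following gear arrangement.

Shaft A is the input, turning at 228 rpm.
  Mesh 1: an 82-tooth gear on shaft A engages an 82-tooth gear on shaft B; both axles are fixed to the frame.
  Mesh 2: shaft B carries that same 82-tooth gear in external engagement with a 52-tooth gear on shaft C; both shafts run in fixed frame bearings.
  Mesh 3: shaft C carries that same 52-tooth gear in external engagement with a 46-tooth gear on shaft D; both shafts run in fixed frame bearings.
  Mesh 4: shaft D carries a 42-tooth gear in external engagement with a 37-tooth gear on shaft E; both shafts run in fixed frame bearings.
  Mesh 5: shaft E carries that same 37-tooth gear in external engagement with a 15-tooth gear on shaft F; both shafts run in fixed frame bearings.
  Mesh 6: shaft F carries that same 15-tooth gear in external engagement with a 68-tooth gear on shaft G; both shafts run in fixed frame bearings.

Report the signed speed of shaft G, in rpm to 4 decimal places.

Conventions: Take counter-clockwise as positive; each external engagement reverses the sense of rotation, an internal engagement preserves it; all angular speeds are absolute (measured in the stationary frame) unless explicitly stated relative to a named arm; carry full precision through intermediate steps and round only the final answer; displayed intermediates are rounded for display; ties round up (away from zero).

+251.0332 rpm

6-mesh fixed-axis compound train (all bearings frame-fixed)
mesh 1 [82T→82T]: ω = 228.0000×82/82 = 228.0000 rpm, sense flips to −
mesh 2 [82T→52T]: ω = 228.0000×82/52 = 359.5385 rpm, sense flips to +
mesh 3 [52T→46T]: ω = 359.5385×52/46 = 406.4348 rpm, sense flips to −
mesh 4 [42T→37T]: ω = 406.4348×42/37 = 461.3584 rpm, sense flips to +
mesh 5 [37T→15T]: ω = 461.3584×37/15 = 1138.0174 rpm, sense flips to −
mesh 6 [15T→68T]: ω = 1138.0174×15/68 = 251.0332 rpm, sense flips to +
signed output speed = +251.0332 rpm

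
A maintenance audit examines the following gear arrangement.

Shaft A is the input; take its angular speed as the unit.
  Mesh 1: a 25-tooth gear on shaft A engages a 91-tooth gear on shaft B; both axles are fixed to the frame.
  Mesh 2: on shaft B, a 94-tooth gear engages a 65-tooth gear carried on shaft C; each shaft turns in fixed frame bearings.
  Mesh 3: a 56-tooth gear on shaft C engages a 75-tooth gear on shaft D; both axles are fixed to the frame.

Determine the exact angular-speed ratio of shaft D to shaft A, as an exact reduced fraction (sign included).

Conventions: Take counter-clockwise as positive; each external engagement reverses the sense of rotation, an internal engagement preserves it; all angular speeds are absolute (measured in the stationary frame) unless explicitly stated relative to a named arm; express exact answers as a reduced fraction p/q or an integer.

-752/2535

class = fixed-axis compound train [3 meshes; 3 ratios multiply, 3 sense flips]
mesh 1 [25T→91T]: running ratio 25/91, sense −
mesh 2 [94T→65T]: running ratio 470/1183, sense +
mesh 3 [56T→75T]: running ratio 752/2535, sense −
ω_out/ω_in = -752/2535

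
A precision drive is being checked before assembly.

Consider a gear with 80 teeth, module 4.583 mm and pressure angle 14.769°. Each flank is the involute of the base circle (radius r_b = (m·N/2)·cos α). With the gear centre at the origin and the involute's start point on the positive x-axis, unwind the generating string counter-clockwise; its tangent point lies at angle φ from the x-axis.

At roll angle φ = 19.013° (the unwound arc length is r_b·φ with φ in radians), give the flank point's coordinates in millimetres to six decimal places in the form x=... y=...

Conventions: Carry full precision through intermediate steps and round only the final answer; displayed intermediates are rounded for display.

x=186.756223 y=2.135462

topology: single-mesh involute geometry — m = 4.583, N = 80
pitch radius r_p = m·N/2 = 4.583·80/2 = 183.320000
base radius r_b = r_p·cos α = 183.320000·cos 14.769° = 177.263374
roll angle φ = 19.013° = 0.33183945 rad
x = r_b·(cos φ + φ·sin φ) = 186.756223
y = r_b·(sin φ − φ·cos φ) = 2.135462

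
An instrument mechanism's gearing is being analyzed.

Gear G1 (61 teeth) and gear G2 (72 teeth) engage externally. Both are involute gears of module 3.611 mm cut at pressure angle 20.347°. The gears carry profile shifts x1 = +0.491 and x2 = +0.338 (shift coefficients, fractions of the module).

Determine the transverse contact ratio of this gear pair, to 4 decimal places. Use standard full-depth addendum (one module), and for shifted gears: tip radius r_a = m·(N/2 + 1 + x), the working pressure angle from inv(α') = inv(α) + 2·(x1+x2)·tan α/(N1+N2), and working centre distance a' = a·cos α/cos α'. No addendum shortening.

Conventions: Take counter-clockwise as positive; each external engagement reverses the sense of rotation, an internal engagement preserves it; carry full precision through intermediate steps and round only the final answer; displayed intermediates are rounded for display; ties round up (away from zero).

1.6916

topology: single-mesh involute geometry — m = 3.611, 61T/72T pair
base radii: r_b1 = 103.263488, r_b2 = 121.884773
tip radii: r_a1 = 115.519501, r_a2 = 134.827518
inv(α') = inv(20.347°) + 2·(+0.491+0.338)·tan α/(61+72) = 0.02034493  ⇒  α' = 22.10167°
a' = a·cos α / cos α' = 240.1315·cos 20.347°/cos 22.10167° = 243.004819
action lengths: √(r_a1²−r_b1²) = 51.782305, √(r_a2²−r_b2²) = 57.641667
base pitch p_b = π·m·cos α = 10.636453
CR = (51.782305 + 57.641667 − 243.004819·sin 22.10167°)/10.636453 = 1.691646
contact ratio ≈ 1.6916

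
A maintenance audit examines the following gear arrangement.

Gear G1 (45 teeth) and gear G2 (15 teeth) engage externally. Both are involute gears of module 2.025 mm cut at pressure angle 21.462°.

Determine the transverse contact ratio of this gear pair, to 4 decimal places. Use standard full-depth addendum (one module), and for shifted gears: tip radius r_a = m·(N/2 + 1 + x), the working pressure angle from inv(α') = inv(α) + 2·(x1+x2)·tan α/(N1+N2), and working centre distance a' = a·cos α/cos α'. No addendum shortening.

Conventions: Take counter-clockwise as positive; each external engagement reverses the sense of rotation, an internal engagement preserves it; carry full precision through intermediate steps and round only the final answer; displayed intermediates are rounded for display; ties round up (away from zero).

1.5530

single-mesh involute tooth geometry (45T engaging 15T at module 2.025)
base radii: r_b1 = 42.403216, r_b2 = 14.134405
tip radii: r_a1 = 47.587500, r_a2 = 17.212500
no profile shift: α' = α, a' = a
action lengths: √(r_a1²−r_b1²) = 21.599477, √(r_a2²−r_b2²) = 9.822868
base pitch p_b = π·m·cos α = 5.920606
CR = (21.599477 + 9.822868 − 60.750000·sin 21.46200°)/5.920606 = 1.553032
contact ratio ≈ 1.5530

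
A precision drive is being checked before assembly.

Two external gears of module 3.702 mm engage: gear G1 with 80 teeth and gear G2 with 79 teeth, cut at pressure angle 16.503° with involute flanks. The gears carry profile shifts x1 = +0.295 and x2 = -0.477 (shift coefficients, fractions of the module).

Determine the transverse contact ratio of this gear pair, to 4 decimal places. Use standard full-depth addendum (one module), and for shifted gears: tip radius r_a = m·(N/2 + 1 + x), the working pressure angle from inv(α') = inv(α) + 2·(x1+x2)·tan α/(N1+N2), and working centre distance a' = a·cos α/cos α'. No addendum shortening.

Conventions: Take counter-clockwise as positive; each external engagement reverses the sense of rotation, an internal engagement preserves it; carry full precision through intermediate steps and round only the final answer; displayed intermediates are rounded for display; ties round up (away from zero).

2.1003

recognized (one external pair, fixed centres): single-mesh tooth geometry, m = 3.702, N1 = 80, N2 = 79
base radii: r_b1 = 141.979824, r_b2 = 140.205076
tip radii: r_a1 = 152.874090, r_a2 = 148.165146
inv(α') = inv(16.503°) + 2·(+0.295-0.477)·tan α/(80+79) = 0.00756051  ⇒  α' = 16.04710°
a' = a·cos α / cos α' = 294.3090·cos 16.503°/cos 16.04710° = 293.626107
action lengths: √(r_a1²−r_b1²) = 56.676423, √(r_a2²−r_b2²) = 47.910824
base pitch p_b = π·m·cos α = 11.151069
CR = (56.676423 + 47.910824 − 293.626107·sin 16.04710°)/11.151069 = 2.100329
contact ratio ≈ 2.1003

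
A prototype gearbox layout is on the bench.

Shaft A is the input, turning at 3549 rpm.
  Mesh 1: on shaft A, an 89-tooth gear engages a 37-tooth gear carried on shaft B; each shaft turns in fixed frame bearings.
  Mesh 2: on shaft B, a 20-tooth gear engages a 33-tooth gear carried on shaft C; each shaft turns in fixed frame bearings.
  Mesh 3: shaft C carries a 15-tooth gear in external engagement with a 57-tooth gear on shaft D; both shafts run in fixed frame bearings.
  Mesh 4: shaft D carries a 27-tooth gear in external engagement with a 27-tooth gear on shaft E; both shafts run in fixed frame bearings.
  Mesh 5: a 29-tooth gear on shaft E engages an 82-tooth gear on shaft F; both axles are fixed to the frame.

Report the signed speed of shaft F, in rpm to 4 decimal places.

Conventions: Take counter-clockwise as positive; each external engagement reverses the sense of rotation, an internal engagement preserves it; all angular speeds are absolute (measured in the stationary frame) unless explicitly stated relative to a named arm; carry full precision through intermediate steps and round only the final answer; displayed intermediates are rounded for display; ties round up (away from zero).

class = fixed-axis compound train [5 meshes; 5 ratios multiply, 5 sense flips]
mesh 1 [89T→37T]: ω = 3549.0000×89/37 = 8536.7838 rpm, sense flips to −
mesh 2 [20T→33T]: ω = 8536.7838×20/33 = 5173.8084 rpm, sense flips to +
mesh 3 [15T→57T]: ω = 5173.8084×15/57 = 1361.5285 rpm, sense flips to −
mesh 4 [27T→27T]: ω = 1361.5285×27/27 = 1361.5285 rpm, sense flips to +
mesh 5 [29T→82T]: ω = 1361.5285×29/82 = 481.5162 rpm, sense flips to −
signed output speed = -481.5162 rpm

-481.5162 rpm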